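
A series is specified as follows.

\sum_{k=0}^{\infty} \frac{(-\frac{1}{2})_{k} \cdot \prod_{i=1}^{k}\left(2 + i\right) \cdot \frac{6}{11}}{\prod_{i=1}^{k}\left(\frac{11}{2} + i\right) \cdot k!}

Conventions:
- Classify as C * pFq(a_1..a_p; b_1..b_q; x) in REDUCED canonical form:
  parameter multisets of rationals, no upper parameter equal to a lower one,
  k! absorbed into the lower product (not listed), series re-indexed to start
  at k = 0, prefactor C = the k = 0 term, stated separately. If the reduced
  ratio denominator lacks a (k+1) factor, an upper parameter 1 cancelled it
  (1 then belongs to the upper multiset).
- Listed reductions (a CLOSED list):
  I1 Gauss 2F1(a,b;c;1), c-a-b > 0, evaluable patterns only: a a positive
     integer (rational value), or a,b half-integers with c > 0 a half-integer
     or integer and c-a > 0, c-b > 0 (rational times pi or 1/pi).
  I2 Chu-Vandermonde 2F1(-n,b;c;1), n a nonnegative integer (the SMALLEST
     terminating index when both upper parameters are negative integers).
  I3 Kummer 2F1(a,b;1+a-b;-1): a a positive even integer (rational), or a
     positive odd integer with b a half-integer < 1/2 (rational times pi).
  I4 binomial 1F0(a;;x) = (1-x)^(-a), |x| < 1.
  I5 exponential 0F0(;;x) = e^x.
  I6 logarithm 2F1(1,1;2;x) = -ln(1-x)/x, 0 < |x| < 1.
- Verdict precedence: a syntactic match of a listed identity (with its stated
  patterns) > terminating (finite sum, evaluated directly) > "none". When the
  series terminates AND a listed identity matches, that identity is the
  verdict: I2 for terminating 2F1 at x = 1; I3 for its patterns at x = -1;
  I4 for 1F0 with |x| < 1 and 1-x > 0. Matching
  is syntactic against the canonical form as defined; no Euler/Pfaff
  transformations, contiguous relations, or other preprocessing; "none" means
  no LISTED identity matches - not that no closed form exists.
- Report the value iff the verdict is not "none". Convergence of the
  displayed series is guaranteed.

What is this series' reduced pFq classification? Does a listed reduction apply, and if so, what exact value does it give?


Classification (C = \frac{6}{11}): 2F1 with upper {-\frac{1}{2}, 3}, lower {\frac{13}{2}}, argument x = 1. Verdict: this is Gauss (I1, integer-parameter pattern) (x = 1: the Gamma ratio telescopes since c-a-b = 4 > 0 and a = 3 in Z>0). Value: \frac{63}{160}.

Structural cue: from the first term \frac{6}{11}: the running product (prefactor 6/11) telescopes to a rising factorial.
Term ratio: r(k) = 1 * (k-\frac{1}{2}) (k+3) / [(k+\frac{13}{2}) (k+1)] - rational; roots negated = parameters, x = 1, C = \frac{6}{11}.


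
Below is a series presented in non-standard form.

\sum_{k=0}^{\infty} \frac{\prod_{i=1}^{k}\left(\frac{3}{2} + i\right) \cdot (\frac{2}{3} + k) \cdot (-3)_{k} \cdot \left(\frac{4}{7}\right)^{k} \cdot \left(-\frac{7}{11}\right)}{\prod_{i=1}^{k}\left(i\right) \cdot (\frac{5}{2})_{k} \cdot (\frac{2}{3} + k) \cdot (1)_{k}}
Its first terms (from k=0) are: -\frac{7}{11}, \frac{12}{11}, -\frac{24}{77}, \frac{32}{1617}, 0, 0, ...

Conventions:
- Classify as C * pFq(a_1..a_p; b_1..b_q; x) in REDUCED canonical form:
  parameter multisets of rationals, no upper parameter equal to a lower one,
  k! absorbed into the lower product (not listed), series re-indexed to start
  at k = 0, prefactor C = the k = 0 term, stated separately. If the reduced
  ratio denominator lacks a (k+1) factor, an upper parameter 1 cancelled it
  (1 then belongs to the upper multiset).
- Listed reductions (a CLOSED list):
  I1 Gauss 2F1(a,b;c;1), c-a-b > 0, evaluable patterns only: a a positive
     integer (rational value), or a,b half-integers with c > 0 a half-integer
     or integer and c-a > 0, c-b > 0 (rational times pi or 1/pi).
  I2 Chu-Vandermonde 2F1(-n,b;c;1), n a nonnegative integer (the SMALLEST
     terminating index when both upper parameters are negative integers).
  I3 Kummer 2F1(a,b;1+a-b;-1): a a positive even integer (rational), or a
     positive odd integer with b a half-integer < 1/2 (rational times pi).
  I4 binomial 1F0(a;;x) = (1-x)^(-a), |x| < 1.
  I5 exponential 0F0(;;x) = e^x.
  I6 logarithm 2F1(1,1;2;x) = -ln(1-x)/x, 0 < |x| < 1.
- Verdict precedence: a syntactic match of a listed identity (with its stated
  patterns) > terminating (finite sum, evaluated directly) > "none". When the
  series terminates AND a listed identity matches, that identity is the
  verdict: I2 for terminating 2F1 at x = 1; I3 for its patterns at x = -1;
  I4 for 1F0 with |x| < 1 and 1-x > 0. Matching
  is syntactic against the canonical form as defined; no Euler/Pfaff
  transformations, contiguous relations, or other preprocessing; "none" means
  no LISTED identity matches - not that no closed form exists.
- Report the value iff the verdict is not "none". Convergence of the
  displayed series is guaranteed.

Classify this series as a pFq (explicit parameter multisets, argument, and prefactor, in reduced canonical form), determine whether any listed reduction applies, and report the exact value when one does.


Prefactor -\frac{7}{11}, argument \frac{4}{7}: 1F1 with upper {-3} over lower {1}. Verdict: terminating - upper parameter -3 makes this a finite sum (last index 3), evaluated exactly. Hence: \frac{263}{1617}.

Key step: with t_0 = -\frac{7}{11}, the parameter 5/2 appears in both the upper and lower lists and cancels (alongside the other common factor).
Step ratio: r(k) = \frac{4}{7} * (k-3) / [(k+1) (k+1)] - rational in k, leading ratio \frac{4}{7}; with t_0 = -\frac{7}{11}, classification follows.


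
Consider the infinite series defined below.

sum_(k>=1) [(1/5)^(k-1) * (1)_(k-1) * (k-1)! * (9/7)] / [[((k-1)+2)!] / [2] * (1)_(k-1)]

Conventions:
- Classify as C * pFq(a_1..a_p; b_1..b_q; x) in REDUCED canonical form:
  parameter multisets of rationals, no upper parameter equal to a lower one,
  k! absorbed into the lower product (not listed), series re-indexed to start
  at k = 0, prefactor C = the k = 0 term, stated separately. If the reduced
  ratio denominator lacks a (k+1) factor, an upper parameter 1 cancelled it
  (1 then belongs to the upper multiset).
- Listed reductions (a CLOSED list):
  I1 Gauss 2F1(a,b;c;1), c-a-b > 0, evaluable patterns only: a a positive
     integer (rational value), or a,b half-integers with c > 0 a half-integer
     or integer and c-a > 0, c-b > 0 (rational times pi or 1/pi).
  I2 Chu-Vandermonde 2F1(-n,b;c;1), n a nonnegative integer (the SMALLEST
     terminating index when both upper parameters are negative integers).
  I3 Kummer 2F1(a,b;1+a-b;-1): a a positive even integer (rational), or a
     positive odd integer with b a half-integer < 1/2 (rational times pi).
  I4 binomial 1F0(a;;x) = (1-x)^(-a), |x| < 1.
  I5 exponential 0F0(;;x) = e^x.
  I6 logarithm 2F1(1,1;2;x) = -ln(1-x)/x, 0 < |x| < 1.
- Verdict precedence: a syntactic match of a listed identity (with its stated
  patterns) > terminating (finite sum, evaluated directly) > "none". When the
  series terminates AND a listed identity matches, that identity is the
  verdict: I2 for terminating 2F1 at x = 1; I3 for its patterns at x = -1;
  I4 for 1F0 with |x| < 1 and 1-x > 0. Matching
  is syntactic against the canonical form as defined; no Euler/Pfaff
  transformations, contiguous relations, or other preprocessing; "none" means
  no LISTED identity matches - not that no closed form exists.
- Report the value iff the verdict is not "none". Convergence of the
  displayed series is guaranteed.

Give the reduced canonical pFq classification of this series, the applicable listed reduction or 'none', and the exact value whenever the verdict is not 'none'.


x = 1/5 here; the reduced form reads 2F1, upper {1, 1}, lower {3}, C = 9/7. Verdict: none. No listed pattern accepts 2F1(1, 1; 3; 1/5).

Key observation: t_0 = 9/7 here, and the factorial ratio (prefactor 9/7) (k+a-1)!/(a-1)! is a rising factorial (a)_k.
Consecutive-term ratio: r(k) = (1/5) * (k+1) (k+1) / [(k+3) (k+1)] - rational in k, leading ratio (1/5); with t_0 = 9/7, classification follows.


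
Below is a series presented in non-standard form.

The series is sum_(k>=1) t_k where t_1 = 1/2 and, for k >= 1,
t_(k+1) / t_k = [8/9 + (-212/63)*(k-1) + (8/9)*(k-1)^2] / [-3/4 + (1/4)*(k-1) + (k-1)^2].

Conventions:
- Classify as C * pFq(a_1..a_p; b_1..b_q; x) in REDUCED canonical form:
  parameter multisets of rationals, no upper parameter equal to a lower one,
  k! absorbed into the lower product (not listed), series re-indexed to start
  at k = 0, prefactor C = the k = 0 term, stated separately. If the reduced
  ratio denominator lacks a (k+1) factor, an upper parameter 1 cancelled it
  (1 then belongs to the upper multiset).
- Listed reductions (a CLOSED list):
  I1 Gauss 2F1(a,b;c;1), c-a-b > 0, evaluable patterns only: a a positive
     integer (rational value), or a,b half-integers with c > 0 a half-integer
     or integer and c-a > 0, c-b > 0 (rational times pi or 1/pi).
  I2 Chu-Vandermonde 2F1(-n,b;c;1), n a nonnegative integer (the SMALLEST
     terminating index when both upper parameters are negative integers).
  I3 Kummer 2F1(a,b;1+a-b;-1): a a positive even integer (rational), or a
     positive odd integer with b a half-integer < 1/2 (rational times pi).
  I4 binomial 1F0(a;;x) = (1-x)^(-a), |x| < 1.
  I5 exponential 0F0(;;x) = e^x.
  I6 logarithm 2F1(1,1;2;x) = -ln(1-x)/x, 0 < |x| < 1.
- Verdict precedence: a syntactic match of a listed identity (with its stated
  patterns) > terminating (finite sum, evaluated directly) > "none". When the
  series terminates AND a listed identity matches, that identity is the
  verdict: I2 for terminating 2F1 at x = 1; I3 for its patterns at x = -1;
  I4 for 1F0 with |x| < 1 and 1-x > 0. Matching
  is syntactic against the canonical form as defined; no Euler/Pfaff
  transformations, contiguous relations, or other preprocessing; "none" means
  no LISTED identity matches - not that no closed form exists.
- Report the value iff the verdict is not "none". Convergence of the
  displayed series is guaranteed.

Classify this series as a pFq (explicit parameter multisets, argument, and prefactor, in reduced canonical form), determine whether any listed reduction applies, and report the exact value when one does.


With C = 1/2: the canonical form is 2F1(-7/2, -2/7; -3/4; 8/9). Verdict: none - at argument 8/9 the multisets {-7/2, -2/7} ; {-3/4} match no listed identity.

Key step: t_0 = 1/2 here, and roots of the ratio polynomials (C = 1/2) are the negated parameters.
Step ratio: r(k) = (8/9) * (k-7/2) (k-2/7) / [(k-3/4) (k+1)] - rational in k, leading ratio (8/9); with t_0 = 1/2, classification follows.


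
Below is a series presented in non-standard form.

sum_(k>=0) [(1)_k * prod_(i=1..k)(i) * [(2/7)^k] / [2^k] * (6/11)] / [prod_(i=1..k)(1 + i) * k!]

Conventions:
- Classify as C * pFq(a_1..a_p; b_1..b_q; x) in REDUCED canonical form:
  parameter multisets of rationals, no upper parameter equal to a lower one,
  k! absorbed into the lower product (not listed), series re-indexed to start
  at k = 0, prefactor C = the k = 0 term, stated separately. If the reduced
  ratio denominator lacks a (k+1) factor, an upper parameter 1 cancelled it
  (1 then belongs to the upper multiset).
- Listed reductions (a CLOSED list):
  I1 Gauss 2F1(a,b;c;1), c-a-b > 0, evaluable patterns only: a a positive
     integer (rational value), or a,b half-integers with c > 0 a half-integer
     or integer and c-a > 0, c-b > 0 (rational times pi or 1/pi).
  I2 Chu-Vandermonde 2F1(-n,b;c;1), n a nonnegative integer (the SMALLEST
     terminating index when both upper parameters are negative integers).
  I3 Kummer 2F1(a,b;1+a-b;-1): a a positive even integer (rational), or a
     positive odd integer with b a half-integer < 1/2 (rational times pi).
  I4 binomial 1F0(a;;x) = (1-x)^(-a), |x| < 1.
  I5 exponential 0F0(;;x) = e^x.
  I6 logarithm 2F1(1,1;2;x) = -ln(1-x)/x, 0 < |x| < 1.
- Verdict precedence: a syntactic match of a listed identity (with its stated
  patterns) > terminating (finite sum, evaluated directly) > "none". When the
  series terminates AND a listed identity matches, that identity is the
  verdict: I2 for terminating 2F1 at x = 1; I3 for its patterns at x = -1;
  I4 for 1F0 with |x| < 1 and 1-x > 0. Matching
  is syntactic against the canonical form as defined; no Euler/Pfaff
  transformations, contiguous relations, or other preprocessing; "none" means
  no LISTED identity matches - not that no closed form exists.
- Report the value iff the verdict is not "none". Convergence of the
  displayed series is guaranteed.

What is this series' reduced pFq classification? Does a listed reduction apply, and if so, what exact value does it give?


The tell: with t_0 = 6/11, the lower running product (prefactor 6/11) is a rising factorial.
Term ratio: r(k) = (1/7) * (k+1) (k+1) / [(k+2) (k+1)] - rational in k. x = (1/7); t_0 = 6/11; negate the roots.

The series (x = 1/7) is 2F1: upper {1, 1}, lower {2}, prefactor 6/11. Verdict: the I6 logarithm reduction applies (the logarithm: parameters (1,1;2), x = 1/7). Sum: (-42/11) * ln(6/7).


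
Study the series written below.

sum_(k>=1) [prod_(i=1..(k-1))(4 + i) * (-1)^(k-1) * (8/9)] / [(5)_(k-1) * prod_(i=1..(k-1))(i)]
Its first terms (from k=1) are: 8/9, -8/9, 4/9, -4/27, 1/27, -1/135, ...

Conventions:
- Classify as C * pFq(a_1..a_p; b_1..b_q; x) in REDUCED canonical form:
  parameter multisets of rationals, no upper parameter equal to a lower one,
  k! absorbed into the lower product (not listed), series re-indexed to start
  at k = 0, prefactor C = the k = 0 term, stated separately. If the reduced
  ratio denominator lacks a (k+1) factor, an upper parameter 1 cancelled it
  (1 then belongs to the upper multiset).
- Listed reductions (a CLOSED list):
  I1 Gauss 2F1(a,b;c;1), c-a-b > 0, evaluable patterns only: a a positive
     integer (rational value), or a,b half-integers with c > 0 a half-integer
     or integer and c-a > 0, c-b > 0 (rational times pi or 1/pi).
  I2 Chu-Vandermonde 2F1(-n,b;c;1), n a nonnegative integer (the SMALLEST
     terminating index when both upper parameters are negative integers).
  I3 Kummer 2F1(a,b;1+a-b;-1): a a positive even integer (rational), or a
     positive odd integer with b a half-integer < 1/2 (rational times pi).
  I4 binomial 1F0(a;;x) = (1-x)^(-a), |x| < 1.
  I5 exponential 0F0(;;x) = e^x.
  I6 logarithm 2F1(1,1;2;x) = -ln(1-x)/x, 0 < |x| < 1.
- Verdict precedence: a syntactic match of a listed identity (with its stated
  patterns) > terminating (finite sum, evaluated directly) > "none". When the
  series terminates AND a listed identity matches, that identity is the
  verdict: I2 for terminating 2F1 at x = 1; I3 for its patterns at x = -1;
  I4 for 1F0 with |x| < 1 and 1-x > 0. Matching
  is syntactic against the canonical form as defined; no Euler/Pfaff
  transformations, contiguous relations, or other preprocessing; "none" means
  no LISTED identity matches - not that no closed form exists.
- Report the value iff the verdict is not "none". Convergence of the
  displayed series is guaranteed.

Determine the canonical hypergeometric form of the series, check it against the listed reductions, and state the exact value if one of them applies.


x = -1 here; the reduced form reads 0F0, upper {-}, lower {-}, C = 8/9. Verdict: this is the exponential series (I5) (the 0F0 exponential series at x = -1). Sum: (8/9) * e^(-1).

The tell: with t_0 = 8/9, the product of the first k integers (C = 8/9, x = -1) is k!.
Term ratio: r(k) = (-1) * 1 / [(k+1)] - rational; roots negated = parameters, x = (-1), C = 8/9.


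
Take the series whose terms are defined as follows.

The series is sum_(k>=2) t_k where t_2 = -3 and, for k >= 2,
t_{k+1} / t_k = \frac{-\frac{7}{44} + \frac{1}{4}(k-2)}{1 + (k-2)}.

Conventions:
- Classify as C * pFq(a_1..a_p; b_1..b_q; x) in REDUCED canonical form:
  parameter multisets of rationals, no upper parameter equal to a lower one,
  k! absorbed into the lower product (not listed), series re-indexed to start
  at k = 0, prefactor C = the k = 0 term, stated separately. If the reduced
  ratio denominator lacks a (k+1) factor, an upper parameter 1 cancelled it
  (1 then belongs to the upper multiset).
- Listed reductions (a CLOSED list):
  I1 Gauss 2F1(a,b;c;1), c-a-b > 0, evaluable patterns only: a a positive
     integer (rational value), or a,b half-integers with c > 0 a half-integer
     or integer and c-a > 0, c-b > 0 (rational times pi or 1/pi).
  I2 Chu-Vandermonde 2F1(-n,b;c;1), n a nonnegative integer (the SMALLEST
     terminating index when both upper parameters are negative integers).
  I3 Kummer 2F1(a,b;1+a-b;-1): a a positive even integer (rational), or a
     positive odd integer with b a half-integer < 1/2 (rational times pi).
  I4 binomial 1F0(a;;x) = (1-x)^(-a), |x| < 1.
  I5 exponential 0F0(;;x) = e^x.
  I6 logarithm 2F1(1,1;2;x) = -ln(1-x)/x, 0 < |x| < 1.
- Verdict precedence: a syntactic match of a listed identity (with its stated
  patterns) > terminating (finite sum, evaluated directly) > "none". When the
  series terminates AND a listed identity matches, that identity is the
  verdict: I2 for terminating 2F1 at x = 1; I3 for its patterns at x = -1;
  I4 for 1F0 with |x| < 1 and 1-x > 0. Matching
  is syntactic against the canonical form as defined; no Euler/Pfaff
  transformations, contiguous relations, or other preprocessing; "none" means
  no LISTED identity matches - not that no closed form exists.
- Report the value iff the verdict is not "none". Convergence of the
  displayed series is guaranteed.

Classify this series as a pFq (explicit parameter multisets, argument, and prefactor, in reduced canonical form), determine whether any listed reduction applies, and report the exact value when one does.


With C = -3: the canonical form is 1F0(-\frac{7}{11}; -; \frac{1}{4}). Verdict: this is the I4 binomial reduction (the 1F0 binomial series: exponent 7/11, x = \frac{1}{4}). Exact value: \left(-3\right) \cdot \left(\frac{3}{4}\right)^{\frac{7}{11}}.

First insight: with t_0 = -3, factor the ratio over Q (C = -3, x = 1/4): negated roots = parameters.
Ratio: r(k) = \frac{1}{4} * (k-\frac{7}{11}) / [(k+1)] - poly over poly, x = \frac{1}{4} from leading terms; C = -3 at k = 0.


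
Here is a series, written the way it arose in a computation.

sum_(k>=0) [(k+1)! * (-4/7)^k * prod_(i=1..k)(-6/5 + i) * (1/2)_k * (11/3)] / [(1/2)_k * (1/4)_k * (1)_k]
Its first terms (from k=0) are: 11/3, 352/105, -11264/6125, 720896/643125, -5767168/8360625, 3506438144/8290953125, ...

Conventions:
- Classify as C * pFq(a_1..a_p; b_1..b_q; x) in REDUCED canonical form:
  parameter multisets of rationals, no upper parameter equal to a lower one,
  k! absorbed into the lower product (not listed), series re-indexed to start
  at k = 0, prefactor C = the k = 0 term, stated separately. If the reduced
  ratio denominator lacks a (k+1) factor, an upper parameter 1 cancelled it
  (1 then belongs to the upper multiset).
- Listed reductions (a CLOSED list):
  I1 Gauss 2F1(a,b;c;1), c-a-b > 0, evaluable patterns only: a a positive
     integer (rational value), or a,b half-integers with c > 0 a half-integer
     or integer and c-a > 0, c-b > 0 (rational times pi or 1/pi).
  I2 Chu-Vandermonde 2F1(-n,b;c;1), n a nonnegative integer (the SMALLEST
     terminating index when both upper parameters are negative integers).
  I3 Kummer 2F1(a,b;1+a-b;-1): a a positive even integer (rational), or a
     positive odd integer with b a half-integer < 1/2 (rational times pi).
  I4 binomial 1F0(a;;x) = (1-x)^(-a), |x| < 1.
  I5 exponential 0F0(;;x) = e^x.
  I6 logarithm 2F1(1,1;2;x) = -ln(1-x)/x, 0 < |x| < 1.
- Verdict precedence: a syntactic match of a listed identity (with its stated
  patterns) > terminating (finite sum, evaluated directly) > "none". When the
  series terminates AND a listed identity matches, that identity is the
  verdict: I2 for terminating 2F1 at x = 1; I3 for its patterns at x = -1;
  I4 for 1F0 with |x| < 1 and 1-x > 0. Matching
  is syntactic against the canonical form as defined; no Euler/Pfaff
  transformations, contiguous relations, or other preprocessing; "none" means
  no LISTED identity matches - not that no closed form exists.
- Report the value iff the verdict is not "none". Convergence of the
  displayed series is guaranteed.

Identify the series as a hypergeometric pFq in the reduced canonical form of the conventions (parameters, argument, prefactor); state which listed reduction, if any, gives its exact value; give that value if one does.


The series (x = -4/7) is 2F1: upper {-1/5, 2}, lower {1/4}, prefactor 11/3. Verdict: none. Every listed pattern misses the 2F1 form at -4/7, upper {-1/5, 2}.

The tell: x = (-4/7) and the running product (prefactor 11/3) telescopes to a rising factorial.
Adjacent-term ratio: r(k) = (-4/7) * (k-1/5) (k+2) / [(k+1/4) (k+1)] - rational; roots negated = parameters, x = (-4/7), C = 11/3.


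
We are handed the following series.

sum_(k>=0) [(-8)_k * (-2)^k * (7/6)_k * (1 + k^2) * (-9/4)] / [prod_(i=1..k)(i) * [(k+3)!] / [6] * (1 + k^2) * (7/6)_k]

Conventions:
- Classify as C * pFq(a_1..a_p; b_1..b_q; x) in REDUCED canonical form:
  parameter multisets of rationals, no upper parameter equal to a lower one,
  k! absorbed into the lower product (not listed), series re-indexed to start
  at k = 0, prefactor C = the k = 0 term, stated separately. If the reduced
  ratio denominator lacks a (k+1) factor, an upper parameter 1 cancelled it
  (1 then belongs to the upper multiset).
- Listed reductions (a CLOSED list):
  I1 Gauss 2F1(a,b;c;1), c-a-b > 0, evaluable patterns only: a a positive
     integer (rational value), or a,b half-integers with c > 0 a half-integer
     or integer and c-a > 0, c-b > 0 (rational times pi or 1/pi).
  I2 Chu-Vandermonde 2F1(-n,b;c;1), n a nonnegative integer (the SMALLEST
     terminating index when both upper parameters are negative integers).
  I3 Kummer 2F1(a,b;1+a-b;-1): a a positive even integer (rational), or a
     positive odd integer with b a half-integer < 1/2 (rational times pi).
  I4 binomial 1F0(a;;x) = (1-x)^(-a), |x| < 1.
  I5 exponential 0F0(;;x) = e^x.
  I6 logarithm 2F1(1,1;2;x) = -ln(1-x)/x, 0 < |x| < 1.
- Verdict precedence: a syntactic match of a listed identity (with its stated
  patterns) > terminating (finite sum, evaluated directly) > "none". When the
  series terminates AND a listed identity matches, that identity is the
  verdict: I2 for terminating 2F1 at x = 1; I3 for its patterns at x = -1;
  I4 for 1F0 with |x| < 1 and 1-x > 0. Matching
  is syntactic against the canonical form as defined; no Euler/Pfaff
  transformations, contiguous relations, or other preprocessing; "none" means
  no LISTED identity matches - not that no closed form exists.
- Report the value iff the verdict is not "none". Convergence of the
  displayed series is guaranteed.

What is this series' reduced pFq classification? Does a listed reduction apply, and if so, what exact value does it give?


x = -2 here; the reduced form reads 1F1, upper {-8}, lower {4}, C = -9/4. Verdict: terminating - the sum ends at index 8 because -8 is a negative integer; exact evaluation follows. Value: -165953/4620.

First insight: from the first term -9/4: the parameter 7/6 appears in both the upper and lower lists and cancels (alongside the other common factor).
Ratio: r(k) = (-2) * (k-8) / [(k+4) (k+1)] - rational in k, leading ratio (-2); with t_0 = -9/4, classification follows.


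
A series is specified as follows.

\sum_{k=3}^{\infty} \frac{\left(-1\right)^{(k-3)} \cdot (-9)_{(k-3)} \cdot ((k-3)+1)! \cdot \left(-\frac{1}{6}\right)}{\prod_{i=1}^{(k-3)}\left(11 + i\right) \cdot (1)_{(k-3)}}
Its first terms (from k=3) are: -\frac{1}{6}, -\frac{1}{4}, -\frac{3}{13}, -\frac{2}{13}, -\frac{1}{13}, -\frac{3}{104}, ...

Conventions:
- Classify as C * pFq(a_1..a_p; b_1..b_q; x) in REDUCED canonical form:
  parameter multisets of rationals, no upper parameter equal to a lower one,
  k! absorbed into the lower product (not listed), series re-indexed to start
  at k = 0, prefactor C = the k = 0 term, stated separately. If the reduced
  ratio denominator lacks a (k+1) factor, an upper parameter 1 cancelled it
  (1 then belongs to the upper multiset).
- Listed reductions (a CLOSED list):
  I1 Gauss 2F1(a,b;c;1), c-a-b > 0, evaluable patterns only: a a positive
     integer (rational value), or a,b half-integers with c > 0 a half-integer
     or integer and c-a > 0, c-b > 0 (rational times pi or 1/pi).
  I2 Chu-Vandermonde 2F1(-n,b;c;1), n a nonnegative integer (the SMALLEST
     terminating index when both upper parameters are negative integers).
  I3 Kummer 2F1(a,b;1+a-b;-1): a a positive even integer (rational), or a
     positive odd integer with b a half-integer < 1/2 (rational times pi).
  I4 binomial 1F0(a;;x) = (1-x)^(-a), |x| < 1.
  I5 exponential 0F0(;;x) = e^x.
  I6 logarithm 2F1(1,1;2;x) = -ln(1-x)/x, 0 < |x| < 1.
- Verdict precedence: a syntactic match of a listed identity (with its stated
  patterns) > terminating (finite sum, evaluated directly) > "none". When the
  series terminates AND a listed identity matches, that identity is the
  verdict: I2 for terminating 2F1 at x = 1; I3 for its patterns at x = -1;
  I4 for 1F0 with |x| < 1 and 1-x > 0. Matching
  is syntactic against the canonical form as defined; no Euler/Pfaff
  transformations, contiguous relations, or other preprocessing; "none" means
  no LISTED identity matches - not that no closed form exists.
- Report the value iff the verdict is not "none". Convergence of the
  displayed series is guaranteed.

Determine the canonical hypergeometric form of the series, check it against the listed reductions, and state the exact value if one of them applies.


Prefactor -\frac{1}{6}, argument -1: 2F1 with upper {-9, 2} over lower {12}. Verdict: Kummer's theorem (I3) applies (x = -1; c = 12 equals 1+a-b for upper {-9, 2}: listed pattern). Its exact value is -\frac{11}{12}.

Structural cue: x = -1 and the factorial ratio (C = -1/6) (k+a-1)!/(a-1)! is a rising factorial (a)_k.
Step ratio: r(k) = -1 * (k-9) (k+2) / [(k+12) (k+1)] ; factor over Q: parameters, x = -1, and C = -\frac{1}{6}.


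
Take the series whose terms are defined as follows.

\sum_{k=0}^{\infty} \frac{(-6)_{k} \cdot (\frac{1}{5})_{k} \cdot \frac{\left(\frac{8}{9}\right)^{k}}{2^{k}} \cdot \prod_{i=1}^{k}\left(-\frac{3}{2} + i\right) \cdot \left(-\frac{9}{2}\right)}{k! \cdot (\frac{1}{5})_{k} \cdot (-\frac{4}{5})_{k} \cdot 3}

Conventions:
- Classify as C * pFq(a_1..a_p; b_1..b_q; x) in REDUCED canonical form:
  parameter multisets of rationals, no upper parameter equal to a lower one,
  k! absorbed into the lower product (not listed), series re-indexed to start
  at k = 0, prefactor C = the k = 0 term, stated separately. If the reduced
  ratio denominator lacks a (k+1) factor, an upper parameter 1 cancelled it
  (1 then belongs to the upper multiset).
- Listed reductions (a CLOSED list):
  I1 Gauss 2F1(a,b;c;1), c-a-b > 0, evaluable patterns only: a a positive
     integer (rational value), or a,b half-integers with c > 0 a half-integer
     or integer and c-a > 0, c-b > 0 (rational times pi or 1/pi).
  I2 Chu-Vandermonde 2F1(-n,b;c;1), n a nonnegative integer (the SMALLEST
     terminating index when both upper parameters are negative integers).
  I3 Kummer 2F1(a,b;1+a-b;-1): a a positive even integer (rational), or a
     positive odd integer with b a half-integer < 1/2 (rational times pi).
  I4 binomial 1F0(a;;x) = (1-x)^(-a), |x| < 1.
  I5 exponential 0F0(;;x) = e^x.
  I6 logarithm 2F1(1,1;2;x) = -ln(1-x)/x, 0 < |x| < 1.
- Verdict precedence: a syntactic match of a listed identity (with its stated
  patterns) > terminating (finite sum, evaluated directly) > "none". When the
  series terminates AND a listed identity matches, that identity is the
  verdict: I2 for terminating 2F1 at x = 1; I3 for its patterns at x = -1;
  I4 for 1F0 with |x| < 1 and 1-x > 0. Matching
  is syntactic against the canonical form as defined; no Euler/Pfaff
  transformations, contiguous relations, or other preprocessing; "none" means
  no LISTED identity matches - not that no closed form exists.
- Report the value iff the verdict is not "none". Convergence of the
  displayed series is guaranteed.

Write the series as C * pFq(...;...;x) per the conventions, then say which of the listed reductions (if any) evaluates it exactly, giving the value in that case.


Canonical form: C = -\frac{3}{2} times 2F1 with upper {-6, -\frac{1}{2}}, lower {-\frac{4}{5}}, x = \frac{4}{9}. Verdict: terminating. (-6)_k vanishes past k = 6, leaving a 7-term sum, computed directly. Its exact value is -\frac{1558961}{649539}.

Key observation: t_0 being -\frac{3}{2}, the running product (C = -3/2, x = 4/9) telescopes to a rising factorial.
Consecutive-term ratio: r(k) = \frac{4}{9} * (k-6) (k-\frac{1}{2}) / [(k-\frac{4}{5}) (k+1)] - rational in k. x = \frac{4}{9}; t_0 = -\frac{3}{2}; negate the roots.


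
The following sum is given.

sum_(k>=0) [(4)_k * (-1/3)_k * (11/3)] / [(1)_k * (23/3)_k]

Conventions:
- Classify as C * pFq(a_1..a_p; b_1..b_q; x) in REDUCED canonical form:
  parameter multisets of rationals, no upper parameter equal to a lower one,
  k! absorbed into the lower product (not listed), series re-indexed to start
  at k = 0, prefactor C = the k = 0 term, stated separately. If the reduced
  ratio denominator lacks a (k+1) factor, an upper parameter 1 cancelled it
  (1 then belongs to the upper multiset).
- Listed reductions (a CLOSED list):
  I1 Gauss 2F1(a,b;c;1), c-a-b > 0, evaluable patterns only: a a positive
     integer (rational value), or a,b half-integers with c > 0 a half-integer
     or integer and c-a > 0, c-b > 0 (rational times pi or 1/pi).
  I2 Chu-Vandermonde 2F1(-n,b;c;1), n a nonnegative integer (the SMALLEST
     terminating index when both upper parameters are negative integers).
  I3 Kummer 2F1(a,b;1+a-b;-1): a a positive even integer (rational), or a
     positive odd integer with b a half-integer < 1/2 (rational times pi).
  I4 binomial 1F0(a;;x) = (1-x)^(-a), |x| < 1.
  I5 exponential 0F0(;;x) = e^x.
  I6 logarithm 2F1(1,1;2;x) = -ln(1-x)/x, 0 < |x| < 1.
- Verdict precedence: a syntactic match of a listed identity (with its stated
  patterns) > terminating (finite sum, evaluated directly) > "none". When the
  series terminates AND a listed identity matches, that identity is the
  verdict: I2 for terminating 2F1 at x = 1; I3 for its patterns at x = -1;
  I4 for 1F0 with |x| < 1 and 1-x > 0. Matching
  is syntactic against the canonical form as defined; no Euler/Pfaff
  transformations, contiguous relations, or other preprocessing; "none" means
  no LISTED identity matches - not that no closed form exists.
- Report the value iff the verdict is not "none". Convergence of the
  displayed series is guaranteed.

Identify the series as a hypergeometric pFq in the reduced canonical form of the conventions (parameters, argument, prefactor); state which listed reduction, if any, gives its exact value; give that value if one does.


Prefactor 11/3, argument 1: 2F1 with upper {-1/3, 4} over lower {23/3}. Verdict: Gauss's theorem (I1) fires (x = 1: the Gamma ratio telescopes since c-a-b = 4 > 0 and a = 4 in Z>0). Value: 2057/729.

Key observation: from the first term 11/3: (1)_k (prefactor 11/3) is k! itself.
Consecutive-term ratio: r(k) = 1 * (k-1/3) (k+4) / [(k+23/3) (k+1)] ; factor over Q: parameters, x = 1, and C = 11/3.


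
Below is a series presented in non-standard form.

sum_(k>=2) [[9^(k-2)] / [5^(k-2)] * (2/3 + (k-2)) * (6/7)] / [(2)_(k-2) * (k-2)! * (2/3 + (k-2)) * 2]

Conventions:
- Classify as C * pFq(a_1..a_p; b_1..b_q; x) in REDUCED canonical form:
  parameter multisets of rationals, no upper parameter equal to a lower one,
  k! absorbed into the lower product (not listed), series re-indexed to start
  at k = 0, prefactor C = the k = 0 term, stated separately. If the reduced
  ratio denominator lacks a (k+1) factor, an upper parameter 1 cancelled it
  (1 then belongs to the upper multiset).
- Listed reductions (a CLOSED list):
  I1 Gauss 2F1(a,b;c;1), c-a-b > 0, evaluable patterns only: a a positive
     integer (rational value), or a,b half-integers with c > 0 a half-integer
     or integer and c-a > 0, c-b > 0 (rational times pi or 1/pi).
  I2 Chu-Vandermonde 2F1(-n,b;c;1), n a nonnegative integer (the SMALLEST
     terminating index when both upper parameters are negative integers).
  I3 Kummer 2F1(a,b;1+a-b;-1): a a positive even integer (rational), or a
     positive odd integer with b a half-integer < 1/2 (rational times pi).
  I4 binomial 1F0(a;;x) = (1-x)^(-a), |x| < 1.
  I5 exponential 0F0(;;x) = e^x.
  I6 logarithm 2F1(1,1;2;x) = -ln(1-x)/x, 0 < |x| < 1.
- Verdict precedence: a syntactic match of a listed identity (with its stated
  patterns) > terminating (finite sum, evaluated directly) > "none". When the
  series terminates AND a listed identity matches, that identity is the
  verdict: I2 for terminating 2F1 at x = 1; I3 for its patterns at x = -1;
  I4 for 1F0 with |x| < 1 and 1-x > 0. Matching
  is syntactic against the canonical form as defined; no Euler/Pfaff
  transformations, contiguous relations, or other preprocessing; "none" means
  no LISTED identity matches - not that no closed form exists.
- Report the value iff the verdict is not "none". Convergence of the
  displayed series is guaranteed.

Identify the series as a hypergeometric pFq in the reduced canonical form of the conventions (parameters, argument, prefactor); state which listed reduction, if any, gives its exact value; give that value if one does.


Classification (C = 3/7): 0F1 with upper {-}, lower {2}, argument x = 9/5. Verdict: no listed reduction: x = 9/5 and upper {-} fail every I1-I6 pattern.

Key observation: from the first term 3/7: the two geometric factors (prefactor 3/7) combine into one argument.
Consecutive-term ratio: r(k) = (9/5) * 1 / [(k+2) (k+1)] - poly over poly, x = (9/5) from leading terms; C = 3/7 at k = 0.


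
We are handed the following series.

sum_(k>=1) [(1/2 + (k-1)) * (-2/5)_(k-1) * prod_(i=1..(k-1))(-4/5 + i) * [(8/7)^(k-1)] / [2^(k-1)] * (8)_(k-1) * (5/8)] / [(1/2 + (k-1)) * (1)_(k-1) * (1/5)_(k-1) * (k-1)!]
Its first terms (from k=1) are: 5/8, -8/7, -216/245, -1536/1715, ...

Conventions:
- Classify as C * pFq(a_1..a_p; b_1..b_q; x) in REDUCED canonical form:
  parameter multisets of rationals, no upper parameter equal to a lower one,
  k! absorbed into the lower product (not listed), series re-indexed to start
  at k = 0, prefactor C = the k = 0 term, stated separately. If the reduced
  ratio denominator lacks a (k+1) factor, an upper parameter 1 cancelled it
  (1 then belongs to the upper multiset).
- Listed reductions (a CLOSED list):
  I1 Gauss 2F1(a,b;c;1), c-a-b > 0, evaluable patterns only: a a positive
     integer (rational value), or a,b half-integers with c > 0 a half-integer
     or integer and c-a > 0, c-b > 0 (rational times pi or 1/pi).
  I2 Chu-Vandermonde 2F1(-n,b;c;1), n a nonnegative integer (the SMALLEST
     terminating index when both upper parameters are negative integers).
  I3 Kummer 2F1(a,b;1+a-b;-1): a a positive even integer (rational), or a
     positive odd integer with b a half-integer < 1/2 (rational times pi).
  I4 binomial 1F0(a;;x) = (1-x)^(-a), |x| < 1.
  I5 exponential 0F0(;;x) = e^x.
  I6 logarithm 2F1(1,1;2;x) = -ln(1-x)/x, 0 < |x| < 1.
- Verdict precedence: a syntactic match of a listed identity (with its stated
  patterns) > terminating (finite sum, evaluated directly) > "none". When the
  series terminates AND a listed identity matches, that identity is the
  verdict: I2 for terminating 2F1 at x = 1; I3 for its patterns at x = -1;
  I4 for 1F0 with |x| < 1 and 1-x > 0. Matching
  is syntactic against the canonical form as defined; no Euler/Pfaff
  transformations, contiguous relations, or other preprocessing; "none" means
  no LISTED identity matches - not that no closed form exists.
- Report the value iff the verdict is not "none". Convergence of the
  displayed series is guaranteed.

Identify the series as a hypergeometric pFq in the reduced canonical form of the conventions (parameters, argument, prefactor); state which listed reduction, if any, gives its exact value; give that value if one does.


Canonical form: C = 5/8 times 2F1 with upper {-2/5, 8}, lower {1}, x = 4/7. Verdict: no listed reduction: x = 4/7 and upper {-2/5, 8} fail every I1-I6 pattern.

Key observation: t_0 = 5/8 here, and k + 1/2 divides numerator and denominator alike; C = 5/8 after cancelling.
Step ratio: r(k) = (4/7) * (k-2/5) (k+8) / [(k+1) (k+1)] - rational in k. x = (4/7); t_0 = 5/8; negate the roots.


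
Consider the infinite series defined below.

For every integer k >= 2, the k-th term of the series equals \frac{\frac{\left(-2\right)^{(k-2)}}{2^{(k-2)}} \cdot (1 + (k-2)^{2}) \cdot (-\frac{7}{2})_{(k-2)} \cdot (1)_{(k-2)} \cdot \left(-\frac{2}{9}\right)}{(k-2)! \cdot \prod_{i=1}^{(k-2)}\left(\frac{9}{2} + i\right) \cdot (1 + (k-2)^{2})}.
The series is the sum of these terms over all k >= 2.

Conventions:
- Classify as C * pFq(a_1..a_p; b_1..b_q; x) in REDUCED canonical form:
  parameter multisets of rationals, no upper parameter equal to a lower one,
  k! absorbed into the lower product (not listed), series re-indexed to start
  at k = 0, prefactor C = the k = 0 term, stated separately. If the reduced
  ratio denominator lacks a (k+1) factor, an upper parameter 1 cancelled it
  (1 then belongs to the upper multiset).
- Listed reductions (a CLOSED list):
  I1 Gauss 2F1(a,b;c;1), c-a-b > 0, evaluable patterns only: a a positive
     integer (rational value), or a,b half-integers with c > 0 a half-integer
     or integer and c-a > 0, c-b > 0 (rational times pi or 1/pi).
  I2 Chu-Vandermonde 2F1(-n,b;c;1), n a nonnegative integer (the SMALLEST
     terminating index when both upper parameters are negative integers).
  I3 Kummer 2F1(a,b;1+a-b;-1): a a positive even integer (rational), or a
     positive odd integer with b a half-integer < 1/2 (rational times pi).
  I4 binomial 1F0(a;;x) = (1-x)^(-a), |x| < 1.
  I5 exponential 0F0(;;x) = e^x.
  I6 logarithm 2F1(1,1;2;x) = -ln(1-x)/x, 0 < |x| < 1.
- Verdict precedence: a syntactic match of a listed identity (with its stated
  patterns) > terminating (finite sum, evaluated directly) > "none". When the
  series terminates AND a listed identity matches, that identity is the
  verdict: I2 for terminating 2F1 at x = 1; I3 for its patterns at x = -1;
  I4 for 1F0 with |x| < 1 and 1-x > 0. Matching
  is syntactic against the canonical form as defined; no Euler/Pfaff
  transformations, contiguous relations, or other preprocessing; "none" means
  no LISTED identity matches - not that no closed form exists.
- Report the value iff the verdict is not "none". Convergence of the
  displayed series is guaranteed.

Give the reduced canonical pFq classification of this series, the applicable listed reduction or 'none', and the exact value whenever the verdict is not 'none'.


Reduced: x = -1, 2F1, upper = {-\frac{7}{2}, 1}, lower = {\frac{11}{2}}, C = -\frac{2}{9}. Verdict: this is the Kummer evaluation I3 (x = -1; c = \frac{11}{2} equals 1+a-b for upper {-\frac{7}{2}, 1}: listed pattern). Value: \left(-\frac{35}{256}\right) \cdot \pi.

First insight: with t_0 = -\frac{2}{9}, the two k-th powers (C = -2/9) combine into one argument.
Step ratio: r(k) = -1 * (k-\frac{7}{2}) (k+1) / [(k+\frac{11}{2}) (k+1)] ; factor over Q: parameters, x = -1, and C = -\frac{2}{9}.


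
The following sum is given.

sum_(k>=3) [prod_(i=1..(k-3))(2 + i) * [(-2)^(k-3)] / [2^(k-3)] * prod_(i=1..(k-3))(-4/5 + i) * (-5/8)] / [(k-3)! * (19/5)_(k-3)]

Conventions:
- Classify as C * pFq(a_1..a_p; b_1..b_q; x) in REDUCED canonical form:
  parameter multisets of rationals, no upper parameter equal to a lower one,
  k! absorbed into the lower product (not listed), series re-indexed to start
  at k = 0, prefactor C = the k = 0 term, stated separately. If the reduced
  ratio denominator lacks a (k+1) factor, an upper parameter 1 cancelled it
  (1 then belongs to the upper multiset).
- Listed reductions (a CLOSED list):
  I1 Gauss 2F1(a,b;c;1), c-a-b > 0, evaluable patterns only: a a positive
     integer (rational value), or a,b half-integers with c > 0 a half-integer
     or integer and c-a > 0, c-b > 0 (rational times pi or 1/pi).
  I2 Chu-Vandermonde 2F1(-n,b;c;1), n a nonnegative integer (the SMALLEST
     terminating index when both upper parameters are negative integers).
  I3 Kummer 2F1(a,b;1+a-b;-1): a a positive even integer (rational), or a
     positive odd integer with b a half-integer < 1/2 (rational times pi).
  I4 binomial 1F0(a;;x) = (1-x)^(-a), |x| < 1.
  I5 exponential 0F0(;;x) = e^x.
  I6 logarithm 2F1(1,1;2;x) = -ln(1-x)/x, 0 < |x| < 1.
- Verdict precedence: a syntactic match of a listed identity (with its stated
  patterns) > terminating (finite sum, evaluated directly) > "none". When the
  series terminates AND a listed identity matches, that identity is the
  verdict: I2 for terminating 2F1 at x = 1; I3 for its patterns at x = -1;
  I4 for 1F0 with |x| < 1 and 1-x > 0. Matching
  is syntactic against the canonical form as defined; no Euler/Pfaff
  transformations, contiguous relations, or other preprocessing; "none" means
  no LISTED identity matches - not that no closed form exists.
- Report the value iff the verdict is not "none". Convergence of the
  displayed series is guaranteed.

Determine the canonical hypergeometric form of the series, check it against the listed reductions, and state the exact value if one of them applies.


Reduced: x = -1, 2F1, upper = {1/5, 3}, lower = {19/5}, C = -5/8. Verdict: no listed reduction: x = -1 and upper {1/5, 3} fail every I1-I6 pattern.

First insight: with t_0 = -5/8, the running product (prefactor -5/8) telescopes to a rising factorial.
Step ratio: r(k) = (-1) * (k+1/5) (k+3) / [(k+19/5) (k+1)] - rational; roots negated = parameters, x = (-1), C = -5/8.
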